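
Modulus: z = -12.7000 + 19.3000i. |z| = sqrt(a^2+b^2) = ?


|z| = sqrt((-12.7)^2 + 19.3^2) = sqrt(161.29 + 372.49) = sqrt(533.78) = 23.1037

|z| = 23.1037


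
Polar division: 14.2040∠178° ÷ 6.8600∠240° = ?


r = 14.2040 / 6.8600 = 2.0706
theta = 178° - 240° = -62° = 298° (mod 360)

2.0706 cis(298°)


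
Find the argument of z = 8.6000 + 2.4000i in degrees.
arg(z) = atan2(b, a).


Re = 8.6, Im = 2.4
arg = atan2(2.4, 8.6) = 15.5928 degrees

arg(z) = 15.5928 degrees


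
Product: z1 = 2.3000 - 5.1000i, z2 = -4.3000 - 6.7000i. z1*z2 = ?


Real = 2.3*(-4.3) - (-5.1)*(-6.7) = -9.89 - 34.17 = -44.06
Imag = 2.3*(-6.7) - (4.3)*(-5.1) = -15.41 + 21.93 = 6.52

-44.0600 + 6.5200i


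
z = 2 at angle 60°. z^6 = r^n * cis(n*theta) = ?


r^6 = 2^6 = 64
n*theta = 6*60° = 360° = 0° (mod 360)
a = 64*cos(0°) = 64.0000
b = 64*sin(0°) = 0

64 cis(0°) = 64.0000 + 0i


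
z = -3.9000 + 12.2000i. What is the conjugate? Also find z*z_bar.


z_bar = -3.9000 - 12.2000i
z*z_bar = (-3.9)^2 + 12.2^2 = 15.21 + 148.84 = 164.05

z_bar = -3.9000 - 12.2000i, z*z_bar = 164.05


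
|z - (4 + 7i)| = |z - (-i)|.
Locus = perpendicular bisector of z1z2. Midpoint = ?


Equal distances means the locus is the perpendicular bisector of z1 and z2.
Midpoint = ((4+0)/2, (7+(-1))/2) = (2.0000, 3.0000)

Perpendicular bisector through (2.0000, 3.0000)


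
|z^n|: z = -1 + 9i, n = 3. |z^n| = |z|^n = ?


|z| = sqrt(1+81) = sqrt(82) = 9.0554
|z^3| = |z|^3 = (sqrt(82))^3 = 82*sqrt(82)

|z^3| = 82*sqrt(82) ≈ 742.5416


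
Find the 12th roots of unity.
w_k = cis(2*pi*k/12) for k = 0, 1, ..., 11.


The 12th roots of unity are cis(360k/12°) for k=0..11
Angle step = 360/12 = 30°
Primitive root: cis(30°)
Primitive root = 0.8660 + 0.5000i

12 roots at angles: 0°, 30°, 60°, 90°, 120°, 150°, 180°, 210°, 240°, 270°, 300°, 330°


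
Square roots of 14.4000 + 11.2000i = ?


|z| = sqrt(207.36+125.44) = 18.2428
sqrt((|z|+a)/2) = sqrt((18.2428+14.4)/2) = sqrt(16.3214) = 4.0400
sqrt((|z|-a)/2) = sqrt((18.2428-14.4)/2) = sqrt(1.9214) = 1.3861

±(4.0400 + 1.3861i) i.e. 4.0400 + 1.3861i and -4.0400 - 1.3861i


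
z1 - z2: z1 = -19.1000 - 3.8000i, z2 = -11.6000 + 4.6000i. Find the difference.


Real: -19.1 + 11.6 = -7.5
Imag: -3.8 - 4.6 = -8.4

-7.5000 - 8.4000i


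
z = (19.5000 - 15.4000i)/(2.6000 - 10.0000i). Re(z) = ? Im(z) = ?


Multiply by conjugate: (19.5000 - 15.4000i)(2.6000 + 10.0000i) / (2.6^2 + (-10)^2)
Numerator real = 19.5*2.6 - (15.4)*(-10) = 204.7
Numerator imag = -15.4*2.6 - 19.5*(-10) = 154.96
Denominator = 106.76
Re(z) = 204.7/106.76 = 1.9174
Im(z) = 154.96/106.76 = 1.4515

Re(z) = 1.9174, Im(z) = 1.4515


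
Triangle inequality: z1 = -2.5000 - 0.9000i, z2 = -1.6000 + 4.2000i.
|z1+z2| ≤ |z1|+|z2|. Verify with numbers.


|z1| = sqrt((-2.5)^2 + (-0.9)^2) = sqrt(7.06) = 2.6571
|z2| = sqrt((-1.6)^2 + 4.2^2) = sqrt(20.2) = 4.4944
z1+z2 = -4.1000 + 3.3000i
|z1+z2| = sqrt(27.7) = 5.2631
|z1|+|z2| = 2.6571 + 4.4944 = 7.1515

|z1+z2| = 5.2631 ≤ |z1|+|z2| = 7.1515 (verified)


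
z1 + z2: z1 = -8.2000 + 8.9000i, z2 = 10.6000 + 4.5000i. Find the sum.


Real: -8.2 + 10.6 = 2.4
Imag: 8.9 + 4.5 = 13.4

2.4000 + 13.4000i


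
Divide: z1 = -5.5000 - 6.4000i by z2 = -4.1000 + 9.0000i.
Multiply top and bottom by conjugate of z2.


Conjugate of z2 = -4.1000 - 9.0000i
Numerator: (-5.5000 - 6.4000i)(-4.1000 - 9.0000i) = -35.0500 + 75.7400i
Denominator: (-4.1)^2 + 9^2 = 97.81
Result = (-35.0500 + 75.7400i)/97.81

-0.3583 + 0.7744i


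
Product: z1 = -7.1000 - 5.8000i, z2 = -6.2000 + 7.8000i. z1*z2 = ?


Real = -7.1*(-6.2) - (-5.8)*7.8 = 44.02 - (-45.24) = 89.26
Imag = -7.1*7.8 - (6.2)*(-5.8) = -55.38 + 35.96 = -19.42

89.2600 - 19.4200i


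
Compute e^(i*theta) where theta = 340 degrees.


cos(340°) = 0.9397
sin(340°) = -0.3420

e^(i*340°) = 0.9397 - 0.3420i


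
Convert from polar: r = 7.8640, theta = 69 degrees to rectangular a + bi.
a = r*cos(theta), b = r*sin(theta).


a = 7.8640*cos(69°) = 7.8640*0.35837 = 2.8182
b = 7.8640*sin(69°) = 7.8640*0.93358 = 7.3417

2.8182 + 7.3417i


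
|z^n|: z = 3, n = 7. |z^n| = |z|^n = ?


|z| = sqrt(9+0) = sqrt(9) = 3
|z^7| = |z|^7 = 3^7 = 2187

|z^7| = 2187


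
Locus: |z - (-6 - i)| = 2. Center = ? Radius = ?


|z - z0| = r is a circle with center z0 and radius r.
Center = (-6, -1), radius = 2

Circle with center (-6, -1) and radius 2


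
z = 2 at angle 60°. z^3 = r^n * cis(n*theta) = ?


r^3 = 2^3 = 8
n*theta = 3*60° = 180° = 180° (mod 360)
a = 8*cos(180°) = -8.0000
b = 8*sin(180°) = 0

8 cis(180°) = -8.0000 + 0i


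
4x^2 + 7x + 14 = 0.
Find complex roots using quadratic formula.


disc = 7^2 - 4*4*14 = 49 - 224 = -175
sqrt(|disc|) = sqrt(175) = 13.2288
Real part = -7/(2*4) = -0.8750
Imag part = 13.2288/(2*4) = 1.6536

-0.8750 ± 1.6536i


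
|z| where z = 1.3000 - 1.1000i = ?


|z| = sqrt(1.3^2 + (-1.1)^2) = sqrt(1.69 + 1.21) = sqrt(2.9) = 1.7029

|z| = 1.7029


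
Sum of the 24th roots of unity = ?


The sum of all 24th roots of unity is 0.
Geometric series: (1 - w^24)/(1 - w) = (1-1)/(1-w) = 0 since w^24 = 1, w ≠ 1.
Alternatively: coefficient of z^23 in z^24 - 1 is 0.

0


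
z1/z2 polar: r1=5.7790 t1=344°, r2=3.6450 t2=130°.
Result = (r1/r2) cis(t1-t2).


r = 5.7790 / 3.6450 = 1.5855
theta = 344° - 130° = 214° = 214° (mod 360)

1.5855 cis(214°)


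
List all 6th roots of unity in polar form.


The 6th roots of unity are cis(360k/6°) for k=0..5
Angle step = 360/6 = 60°
Primitive root: cis(60°)
Primitive root = 0.5000 + 0.8660i

6 roots at angles: 0°, 60°, 120°, 180°, 240°, 300°


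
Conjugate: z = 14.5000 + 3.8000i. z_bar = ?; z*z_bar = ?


z_bar = 14.5000 - 3.8000i
z*z_bar = 14.5^2 + 3.8^2 = 210.25 + 14.44 = 224.69

z_bar = 14.5000 - 3.8000i, z*z_bar = 224.69


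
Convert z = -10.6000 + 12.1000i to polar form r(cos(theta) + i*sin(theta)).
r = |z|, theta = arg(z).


r = sqrt(112.36+146.41) = sqrt(258.77) = 16.0863
theta = atan2(12.1, -10.6) = 131.2194 degrees

r = 16.0863, theta = 131.2194 degrees


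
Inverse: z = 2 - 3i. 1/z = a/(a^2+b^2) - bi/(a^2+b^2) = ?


|z|^2 = 4+9 = 13
1/z = (2 + 3i)/13

1/z = 0.1538 + 0.2308i


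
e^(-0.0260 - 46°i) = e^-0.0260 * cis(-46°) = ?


e^-0.0260 = 0.9743
cos(-46°) = 0.6947
sin(-46°) = -0.71934
Real = 0.9743*0.6947 = 0.6768
Imag = 0.9743*(-0.71934) = -0.7009

0.6768 - 0.7009i


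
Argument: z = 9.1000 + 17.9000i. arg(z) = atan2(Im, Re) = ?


Re = 9.1, Im = 17.9
arg = atan2(17.9, 9.1) = 63.0521 degrees

arg(z) = 63.0521 degrees


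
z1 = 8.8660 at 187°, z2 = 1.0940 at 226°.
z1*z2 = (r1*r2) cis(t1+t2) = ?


r = 8.8660 * 1.0940 = 9.6994
theta = 187° + 226° = 413° = 53° (mod 360)

9.6994 cis(53°)


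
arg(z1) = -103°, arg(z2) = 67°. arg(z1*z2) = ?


arg(z1*z2) = -103° + 67° = -36°
Normalized to (-180°, 180°]: -36°

-36°


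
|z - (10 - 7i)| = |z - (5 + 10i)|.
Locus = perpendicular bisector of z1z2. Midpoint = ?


Equal distances means the locus is the perpendicular bisector of z1 and z2.
Midpoint = ((10+5)/2, (-7+10)/2) = (7.5000, 1.5000)

Perpendicular bisector through (7.5000, 1.5000)


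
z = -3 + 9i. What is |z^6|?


|z| = sqrt(9+81) = sqrt(90) = 9.4868
|z^6| = |z|^6 = (sqrt(90))^6 = 90^3 = 729000

|z^6| = 729000


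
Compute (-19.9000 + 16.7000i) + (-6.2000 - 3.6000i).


Real: -19.9 - 6.2 = -26.1
Imag: 16.7 - 3.6 = 13.1

-26.1000 + 13.1000i


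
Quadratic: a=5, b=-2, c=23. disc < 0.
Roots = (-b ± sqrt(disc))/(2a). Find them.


disc = (-2)^2 - 4*5*23 = 4 - 460 = -456
sqrt(|disc|) = sqrt(456) = 21.3542
Real part = 2/(2*5) = 0.2000
Imag part = 21.3542/(2*5) = 2.1354

0.2000 ± 2.1354i


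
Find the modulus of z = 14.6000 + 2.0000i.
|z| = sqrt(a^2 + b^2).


|z| = sqrt(14.6^2 + 2^2) = sqrt(213.16 + 4) = sqrt(217.16) = 14.7363

|z| = 14.7363


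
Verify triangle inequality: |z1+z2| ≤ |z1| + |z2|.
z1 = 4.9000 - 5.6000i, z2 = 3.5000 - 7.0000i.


|z1| = sqrt(4.9^2 + (-5.6)^2) = sqrt(55.37) = 7.4411
|z2| = sqrt(3.5^2 + (-7)^2) = sqrt(61.25) = 7.8262
z1+z2 = 8.4000 - 12.6000i
|z1+z2| = sqrt(229.32) = 15.1433
|z1|+|z2| = 7.4411 + 7.8262 = 15.2673

|z1+z2| = 15.1433 ≤ |z1|+|z2| = 15.2673 (verified)


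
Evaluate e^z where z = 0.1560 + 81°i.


e^0.1560 = 1.1688
cos(81°) = 0.1564
sin(81°) = 0.9877
Real = 1.1688*0.1564 = 0.1828
Imag = 1.1688*0.9877 = 1.1544

0.1828 + 1.1544i


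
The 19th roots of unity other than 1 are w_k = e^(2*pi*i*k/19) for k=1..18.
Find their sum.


With w = e^(2*pi*i/19), all 19 of the 19th roots of unity w^0 = 1, w, ..., w^(18) sum to 0: 1 + w + ... + w^(18) = (1 - w^19)/(1 - w) = 0 since w^19 = 1, w ≠ 1.
Removing the root 1: w + w^2 + ... + w^(18) = 0 - 1 = -1

Sum = -1


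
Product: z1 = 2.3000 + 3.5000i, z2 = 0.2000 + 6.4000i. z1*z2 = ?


Real = 2.3*0.2 - 3.5*6.4 = 0.46 - 22.4 = -21.94
Imag = 2.3*6.4 + 0.2*3.5 = 14.72 + 0.7 = 15.42

-21.9400 + 15.4200i


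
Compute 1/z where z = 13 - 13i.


|z|^2 = 169+169 = 338
1/z = (13 + 13i)/338

1/z = 0.0385 + 0.0385i


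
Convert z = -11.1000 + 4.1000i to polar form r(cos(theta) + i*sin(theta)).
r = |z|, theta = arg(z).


r = sqrt(123.21+16.81) = sqrt(140.02) = 11.8330
theta = atan2(4.1, -11.1) = 159.7273 degrees

r = 11.8330, theta = 159.7273 degrees


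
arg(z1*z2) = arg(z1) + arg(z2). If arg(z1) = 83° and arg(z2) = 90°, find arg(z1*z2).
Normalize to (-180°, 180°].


arg(z1*z2) = 83° + 90° = 173°
Normalized to (-180°, 180°]: 173°

173°


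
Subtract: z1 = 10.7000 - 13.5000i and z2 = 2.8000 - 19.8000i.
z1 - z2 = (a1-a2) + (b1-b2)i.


Real: 10.7 - 2.8 = 7.9
Imag: -13.5 + 19.8 = 6.3

7.9000 + 6.3000i


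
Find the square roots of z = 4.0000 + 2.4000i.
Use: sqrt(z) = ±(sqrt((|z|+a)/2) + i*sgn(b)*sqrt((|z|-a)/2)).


|z| = sqrt(16+5.76) = 4.6648
sqrt((|z|+a)/2) = sqrt((4.6648+4)/2) = sqrt(4.3324) = 2.0814
sqrt((|z|-a)/2) = sqrt((4.6648-4)/2) = sqrt(0.3324) = 0.5765

±(2.0814 + 0.5765i) i.e. 2.0814 + 0.5765i and -2.0814 - 0.5765i


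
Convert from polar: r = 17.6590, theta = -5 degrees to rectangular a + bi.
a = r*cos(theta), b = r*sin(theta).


a = 17.6590*cos(-5°) = 17.6590*0.996195 = 17.5918
b = 17.6590*sin(-5°) = 17.6590*(-0.087156) = -1.5391

17.5918 - 1.5391i


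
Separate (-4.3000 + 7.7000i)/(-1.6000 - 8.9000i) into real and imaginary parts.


Multiply by conjugate: (-4.3000 + 7.7000i)(-1.6000 + 8.9000i) / ((-1.6)^2 + (-8.9)^2)
Numerator real = -4.3*(-1.6) + 7.7*(-8.9) = -61.65
Numerator imag = 7.7*(-1.6) - (-4.3)*(-8.9) = -50.59
Denominator = 81.77
Re(z) = -61.65/81.77 = -0.7539
Im(z) = -50.59/81.77 = -0.6187

Re(z) = -0.7539, Im(z) = -0.6187


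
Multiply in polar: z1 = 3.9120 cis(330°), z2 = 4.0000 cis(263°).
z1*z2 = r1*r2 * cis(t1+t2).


r = 3.9120 * 4.0000 = 15.6480
theta = 330° + 263° = 593° = 233° (mod 360)

15.6480 cis(233°)


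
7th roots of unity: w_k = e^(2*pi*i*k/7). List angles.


The 7th roots of unity are cis(360k/7°) for k=0..6
Angle step = 360/7 = 51.4286°
Primitive root: cis(51.4286°)
Primitive root = 0.6235 + 0.7818i

7 roots at angles: 0°, 51.4286°, 102.8571°, 154.2857°, 205.7143°, 257.1429°, 308.5714°


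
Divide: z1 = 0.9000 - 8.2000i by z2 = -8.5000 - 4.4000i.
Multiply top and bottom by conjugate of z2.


Conjugate of z2 = -8.5000 + 4.4000i
Numerator: (0.9000 - 8.2000i)(-8.5000 + 4.4000i) = 28.4300 + 73.6600i
Denominator: (-8.5)^2 + (-4.4)^2 = 91.61
Result = (28.4300 + 73.6600i)/91.61

0.3103 + 0.8041i


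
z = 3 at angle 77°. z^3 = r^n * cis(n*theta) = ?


r^3 = 3^3 = 27
n*theta = 3*77° = 231° = 231° (mod 360)
a = 27*cos(231°) = -16.9917
b = 27*sin(231°) = -20.9829

27 cis(231°) = -16.9917 - 20.9829i


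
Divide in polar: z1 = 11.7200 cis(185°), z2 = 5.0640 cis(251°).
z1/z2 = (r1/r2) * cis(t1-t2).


r = 11.7200 / 5.0640 = 2.3144
theta = 185° - 251° = -66° = 294° (mod 360)

2.3144 cis(294°)


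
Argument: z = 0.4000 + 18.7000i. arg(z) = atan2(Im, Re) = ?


Re = 0.4, Im = 18.7
arg = atan2(18.7, 0.4) = 88.7746 degrees

arg(z) = 88.7746 degrees


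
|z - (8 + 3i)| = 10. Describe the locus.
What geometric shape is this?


|z - z0| = r is a circle with center z0 and radius r.
Center = (8, 3), radius = 10

Circle with center (8, 3) and radius 10


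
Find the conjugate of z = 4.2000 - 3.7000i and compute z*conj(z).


z_bar = 4.2000 + 3.7000i
z*z_bar = 4.2^2 + (-3.7)^2 = 17.64 + 13.69 = 31.33

z_bar = 4.2000 + 3.7000i, z*z_bar = 31.33


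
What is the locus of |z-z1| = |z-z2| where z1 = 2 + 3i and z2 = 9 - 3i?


Equal distances means the locus is the perpendicular bisector of z1 and z2.
Midpoint = ((2+9)/2, (3+(-3))/2) = (5.5000, 0)

Perpendicular bisector through (5.5000, 0)


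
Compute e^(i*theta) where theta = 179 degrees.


cos(179°) = -0.9998
sin(179°) = 0.0175

e^(i*179°) = -0.9998 + 0.0175i


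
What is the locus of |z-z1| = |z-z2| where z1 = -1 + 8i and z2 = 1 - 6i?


Equal distances means the locus is the perpendicular bisector of z1 and z2.
Midpoint = ((-1+1)/2, (8+(-6))/2) = (0, 1.0000)

Perpendicular bisector through (0, 1.0000)


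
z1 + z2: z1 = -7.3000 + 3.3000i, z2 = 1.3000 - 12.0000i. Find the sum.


Real: -7.3 + 1.3 = -6
Imag: 3.3 - 12 = -8.7

-6.0000 - 8.7000i


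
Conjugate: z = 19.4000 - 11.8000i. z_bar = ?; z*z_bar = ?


z_bar = 19.4000 + 11.8000i
z*z_bar = 19.4^2 + (-11.8)^2 = 376.36 + 139.24 = 515.6

z_bar = 19.4000 + 11.8000i, z*z_bar = 515.6


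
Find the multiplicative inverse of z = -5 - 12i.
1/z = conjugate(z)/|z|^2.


|z|^2 = 25+144 = 169
1/z = (-5 + 12i)/169

1/z = -0.0296 + 0.0710i


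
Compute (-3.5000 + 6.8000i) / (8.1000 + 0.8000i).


Conjugate of z2 = 8.1000 - 0.8000i
Numerator: (-3.5000 + 6.8000i)(8.1000 - 0.8000i) = -22.9100 + 57.8800i
Denominator: 8.1^2 + 0.8^2 = 66.25
Result = (-22.9100 + 57.8800i)/66.25

-0.3458 + 0.8737i


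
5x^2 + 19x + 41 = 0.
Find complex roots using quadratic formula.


disc = 19^2 - 4*5*41 = 361 - 820 = -459
sqrt(|disc|) = sqrt(459) = 21.4243
Real part = -19/(2*5) = -1.9000
Imag part = 21.4243/(2*5) = 2.1424

-1.9000 ± 2.1424i


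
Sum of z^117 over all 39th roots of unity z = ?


The roots are w_k = w^k with w = e^(2*pi*i/39), and (w^k)^117 = (w^117)^k.
So S = 1 + u + u^2 + ... + u^(38) with u = w^117.
117 = 3*39 + 0, so 117 is a multiple of 39 and u = (w^39)^3 = 1.
Every one of the 39 terms equals 1: S = 39

S = 39


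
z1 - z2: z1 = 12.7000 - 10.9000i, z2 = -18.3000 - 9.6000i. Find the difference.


Real: 12.7 + 18.3 = 31
Imag: -10.9 + 9.6 = -1.3

31.0000 - 1.3000i


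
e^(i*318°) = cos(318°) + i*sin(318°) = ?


cos(318°) = 0.7431
sin(318°) = -0.6691

e^(i*318°) = 0.7431 - 0.6691i


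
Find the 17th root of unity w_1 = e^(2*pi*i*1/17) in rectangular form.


Angle = 360*1/17 = 21.1765°
a = cos(21.1765°) = 0.9325
b = sin(21.1765°) = 0.3612

0.9325 + 0.3612i


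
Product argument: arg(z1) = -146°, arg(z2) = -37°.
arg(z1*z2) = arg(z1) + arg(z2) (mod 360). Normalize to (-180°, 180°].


arg(z1*z2) = -146° - 37° = -183°
Normalized to (-180°, 180°]: 177°

177°


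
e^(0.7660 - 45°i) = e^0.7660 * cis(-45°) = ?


e^0.7660 = 2.1511
cos(-45°) = 0.70711
sin(-45°) = -0.70711
Real = 2.1511*0.70711 = 1.5211
Imag = 2.1511*(-0.70711) = -1.5211

1.5211 - 1.5211i


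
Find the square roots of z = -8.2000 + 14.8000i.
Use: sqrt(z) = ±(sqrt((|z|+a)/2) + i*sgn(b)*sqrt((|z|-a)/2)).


|z| = sqrt(67.24+219.04) = 16.9198
sqrt((|z|+a)/2) = sqrt((16.9198+(-8.2))/2) = sqrt(4.3599) = 2.0880
sqrt((|z|-a)/2) = sqrt((16.9198-(-8.2))/2) = sqrt(12.5599) = 3.5440

±(2.0880 + 3.5440i) i.e. 2.0880 + 3.5440i and -2.0880 - 3.5440i


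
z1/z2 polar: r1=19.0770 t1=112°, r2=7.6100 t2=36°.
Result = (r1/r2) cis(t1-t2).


r = 19.0770 / 7.6100 = 2.5068
theta = 112° - 36° = 76° = 76° (mod 360)

2.5068 cis(76°)


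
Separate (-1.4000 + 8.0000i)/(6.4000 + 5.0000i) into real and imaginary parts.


Multiply by conjugate: (-1.4000 + 8.0000i)(6.4000 - 5.0000i) / (6.4^2 + 5^2)
Numerator real = -1.4*6.4 + 8*5 = 31.04
Numerator imag = 8*6.4 - (-1.4)*5 = 58.2
Denominator = 65.96
Re(z) = 31.04/65.96 = 0.4706
Im(z) = 58.2/65.96 = 0.8824

Re(z) = 0.4706, Im(z) = 0.8824


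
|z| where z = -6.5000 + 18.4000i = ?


|z| = sqrt((-6.5)^2 + 18.4^2) = sqrt(42.25 + 338.56) = sqrt(380.81) = 19.5144

|z| = 19.5144


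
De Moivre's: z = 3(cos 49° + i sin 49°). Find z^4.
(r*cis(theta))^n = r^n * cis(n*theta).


r^4 = 3^4 = 81
n*theta = 4*49° = 196° = 196° (mod 360)
a = 81*cos(196°) = -77.8622
b = 81*sin(196°) = -22.3266

81 cis(196°) = -77.8622 - 22.3266i


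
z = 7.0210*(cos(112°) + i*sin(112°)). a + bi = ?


a = 7.0210*cos(112°) = 7.0210*(-0.3746) = -2.6301
b = 7.0210*sin(112°) = 7.0210*0.927184 = 6.5098

-2.6301 + 6.5098i


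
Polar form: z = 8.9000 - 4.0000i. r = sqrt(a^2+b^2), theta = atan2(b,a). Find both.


r = sqrt(79.21+16) = sqrt(95.21) = 9.7576
theta = atan2(-4, 8.9) = -24.2010 degrees

r = 9.7576, theta = -24.2010 degrees


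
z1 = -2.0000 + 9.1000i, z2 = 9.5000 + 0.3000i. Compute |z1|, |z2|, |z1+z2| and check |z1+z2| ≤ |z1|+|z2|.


|z1| = sqrt((-2)^2 + 9.1^2) = sqrt(86.81) = 9.3172
|z2| = sqrt(9.5^2 + 0.3^2) = sqrt(90.34) = 9.5047
z1+z2 = 7.5000 + 9.4000i
|z1+z2| = sqrt(144.61) = 12.0254
|z1|+|z2| = 9.3172 + 9.5047 = 18.8219

|z1+z2| = 12.0254 ≤ |z1|+|z2| = 18.8219 (verified)


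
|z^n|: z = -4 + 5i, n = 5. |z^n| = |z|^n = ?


|z| = sqrt(16+25) = sqrt(41) = 6.4031
|z^5| = |z|^5 = (sqrt(41))^5 = 41^2 * sqrt(41) = 1681*sqrt(41)

|z^5| = 1681*sqrt(41) ≈ 10763.6518


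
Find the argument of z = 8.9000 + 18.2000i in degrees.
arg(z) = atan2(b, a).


Re = 8.9, Im = 18.2
arg = atan2(18.2, 8.9) = 63.9409 degrees

arg(z) = 63.9409 degrees


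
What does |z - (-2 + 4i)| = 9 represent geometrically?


|z - z0| = r is a circle with center z0 and radius r.
Center = (-2, 4), radius = 9

Circle with center (-2, 4) and radius 9


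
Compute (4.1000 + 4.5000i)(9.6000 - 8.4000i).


Real = 4.1*9.6 - 4.5*(-8.4) = 39.36 - (-37.8) = 77.16
Imag = 4.1*(-8.4) + 9.6*4.5 = -34.44 + 43.2 = 8.76

77.1600 + 8.7600i


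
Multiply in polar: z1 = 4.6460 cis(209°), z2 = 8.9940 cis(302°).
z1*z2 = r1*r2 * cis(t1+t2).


r = 4.6460 * 8.9940 = 41.7861
theta = 209° + 302° = 511° = 151° (mod 360)

41.7861 cis(151°)


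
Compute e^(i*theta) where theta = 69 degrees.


cos(69°) = 0.3584
sin(69°) = 0.9336

e^(i*69°) = 0.3584 + 0.9336i


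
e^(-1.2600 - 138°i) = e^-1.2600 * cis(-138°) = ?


e^-1.2600 = 0.2837
cos(-138°) = -0.7431
sin(-138°) = -0.6691
Real = 0.2837*(-0.7431) = -0.2108
Imag = 0.2837*(-0.6691) = -0.1898

-0.2108 - 0.1898i


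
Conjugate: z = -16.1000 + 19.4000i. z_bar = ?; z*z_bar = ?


z_bar = -16.1000 - 19.4000i
z*z_bar = (-16.1)^2 + 19.4^2 = 259.21 + 376.36 = 635.57

z_bar = -16.1000 - 19.4000i, z*z_bar = 635.57


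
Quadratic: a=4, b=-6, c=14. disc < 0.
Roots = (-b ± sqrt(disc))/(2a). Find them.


disc = (-6)^2 - 4*4*14 = 36 - 224 = -188
sqrt(|disc|) = sqrt(188) = 13.7113
Real part = 6/(2*4) = 0.7500
Imag part = 13.7113/(2*4) = 1.7139

0.7500 ± 1.7139i


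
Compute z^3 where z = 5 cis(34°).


r^3 = 5^3 = 125
n*theta = 3*34° = 102° = 102° (mod 360)
a = 125*cos(102°) = -25.9890
b = 125*sin(102°) = 122.2685

125 cis(102°) = -25.9890 + 122.2685i


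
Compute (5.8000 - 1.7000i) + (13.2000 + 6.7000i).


Real: 5.8 + 13.2 = 19
Imag: -1.7 + 6.7 = 5

19.0000 + 5.0000i


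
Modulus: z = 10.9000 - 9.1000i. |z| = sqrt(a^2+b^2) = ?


|z| = sqrt(10.9^2 + (-9.1)^2) = sqrt(118.81 + 82.81) = sqrt(201.62) = 14.1993

|z| = 14.1993


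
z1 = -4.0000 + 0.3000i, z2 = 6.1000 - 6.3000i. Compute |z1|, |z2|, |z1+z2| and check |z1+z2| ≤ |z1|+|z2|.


|z1| = sqrt((-4)^2 + 0.3^2) = sqrt(16.09) = 4.0112
|z2| = sqrt(6.1^2 + (-6.3)^2) = sqrt(76.9) = 8.7693
z1+z2 = 2.1000 - 6.0000i
|z1+z2| = sqrt(40.41) = 6.3569
|z1|+|z2| = 4.0112 + 8.7693 = 12.7805

|z1+z2| = 6.3569 ≤ |z1|+|z2| = 12.7805 (verified)


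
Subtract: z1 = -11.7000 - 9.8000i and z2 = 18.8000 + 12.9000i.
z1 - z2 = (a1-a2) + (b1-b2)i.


Real: -11.7 - 18.8 = -30.5
Imag: -9.8 - 12.9 = -22.7

-30.5000 - 22.7000i


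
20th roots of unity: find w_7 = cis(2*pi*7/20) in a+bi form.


Angle = 360*7/20 = 126°
a = cos(126°) = -0.5878
b = sin(126°) = 0.8090

-0.5878 + 0.8090i


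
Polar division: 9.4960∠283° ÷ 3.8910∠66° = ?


r = 9.4960 / 3.8910 = 2.4405
theta = 283° - 66° = 217° = 217° (mod 360)

2.4405 cis(217°)


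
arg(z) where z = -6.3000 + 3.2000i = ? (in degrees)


Re = -6.3, Im = 3.2
arg = atan2(3.2, -6.3) = 153.0723 degrees

arg(z) = 153.0723 degrees


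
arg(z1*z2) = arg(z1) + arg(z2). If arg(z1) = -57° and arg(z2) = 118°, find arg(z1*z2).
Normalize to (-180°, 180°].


arg(z1*z2) = -57° + 118° = 61°
Normalized to (-180°, 180°]: 61°

61°


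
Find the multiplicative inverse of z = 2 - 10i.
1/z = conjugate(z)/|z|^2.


|z|^2 = 4+100 = 104
1/z = (2 + 10i)/104

1/z = 0.0192 + 0.0962i


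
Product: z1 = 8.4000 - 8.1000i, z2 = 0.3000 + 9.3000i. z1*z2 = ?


Real = 8.4*0.3 - (-8.1)*9.3 = 2.52 - (-75.33) = 77.85
Imag = 8.4*9.3 + 0.3*(-8.1) = 78.12 - (2.43) = 75.69

77.8500 + 75.6900i


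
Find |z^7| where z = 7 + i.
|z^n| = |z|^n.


|z| = sqrt(49+1) = sqrt(50) = 7.0711
|z^7| = |z|^7 = (sqrt(50))^7 = 50^3 * sqrt(50) = 125000*sqrt(50)

|z^7| = 125000*sqrt(50) ≈ 883883.4765


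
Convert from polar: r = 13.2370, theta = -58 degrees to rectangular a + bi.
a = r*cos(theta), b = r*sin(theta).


a = 13.2370*cos(-58°) = 13.2370*0.529919 = 7.0145
b = 13.2370*sin(-58°) = 13.2370*(-0.84805) = -11.2256

7.0145 - 11.2256i


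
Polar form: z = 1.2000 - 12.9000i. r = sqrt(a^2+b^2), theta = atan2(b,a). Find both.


r = sqrt(1.44+166.41) = sqrt(167.85) = 12.9557
theta = atan2(-12.9, 1.2) = -84.6855 degrees

r = 12.9557, theta = -84.6855 degrees


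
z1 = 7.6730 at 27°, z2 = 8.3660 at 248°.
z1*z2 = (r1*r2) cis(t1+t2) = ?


r = 7.6730 * 8.3660 = 64.1923
theta = 27° + 248° = 275° = 275° (mod 360)

64.1923 cis(275°)


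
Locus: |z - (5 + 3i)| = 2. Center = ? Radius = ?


|z - z0| = r is a circle with center z0 and radius r.
Center = (5, 3), radius = 2

Circle with center (5, 3) and radius 2


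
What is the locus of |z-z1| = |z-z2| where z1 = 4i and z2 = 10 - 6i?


Equal distances means the locus is the perpendicular bisector of z1 and z2.
Midpoint = ((0+10)/2, (4+(-6))/2) = (5.0000, -1.0000)

Perpendicular bisector through (5.0000, -1.0000)


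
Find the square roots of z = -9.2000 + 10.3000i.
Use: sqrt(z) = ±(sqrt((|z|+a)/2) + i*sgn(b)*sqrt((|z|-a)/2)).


|z| = sqrt(84.64+106.09) = 13.8105
sqrt((|z|+a)/2) = sqrt((13.8105+(-9.2))/2) = sqrt(2.3053) = 1.5183
sqrt((|z|-a)/2) = sqrt((13.8105-(-9.2))/2) = sqrt(11.5053) = 3.3919

±(1.5183 + 3.3919i) i.e. 1.5183 + 3.3919i and -1.5183 - 3.3919i


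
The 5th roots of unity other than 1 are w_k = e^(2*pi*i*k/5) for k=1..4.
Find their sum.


With w = e^(2*pi*i/5), all 5 of the 5th roots of unity w^0 = 1, w, ..., w^(4) sum to 0: 1 + w + ... + w^(4) = (1 - w^5)/(1 - w) = 0 since w^5 = 1, w ≠ 1.
Removing the root 1: w + w^2 + ... + w^(4) = 0 - 1 = -1

Sum = -1


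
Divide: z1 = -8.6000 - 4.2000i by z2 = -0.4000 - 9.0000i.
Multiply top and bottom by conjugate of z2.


Conjugate of z2 = -0.4000 + 9.0000i
Numerator: (-8.6000 - 4.2000i)(-0.4000 + 9.0000i) = 41.2400 - 75.7200i
Denominator: (-0.4)^2 + (-9)^2 = 81.16
Result = (41.2400 - 75.7200i)/81.16

0.5081 - 0.9330i


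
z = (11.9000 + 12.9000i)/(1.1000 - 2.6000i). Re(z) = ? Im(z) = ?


Multiply by conjugate: (11.9000 + 12.9000i)(1.1000 + 2.6000i) / (1.1^2 + (-2.6)^2)
Numerator real = 11.9*1.1 + 12.9*(-2.6) = -20.45
Numerator imag = 12.9*1.1 - 11.9*(-2.6) = 45.13
Denominator = 7.97
Re(z) = -20.45/7.97 = -2.5659
Im(z) = 45.13/7.97 = 5.6625

Re(z) = -2.5659, Im(z) = 5.6625


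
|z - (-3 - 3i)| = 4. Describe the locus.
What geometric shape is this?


|z - z0| = r is a circle with center z0 and radius r.
Center = (-3, -3), radius = 4

Circle with center (-3, -3) and radius 4


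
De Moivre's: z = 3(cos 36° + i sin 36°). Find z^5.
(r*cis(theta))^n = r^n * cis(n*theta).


r^5 = 3^5 = 243
n*theta = 5*36° = 180° = 180° (mod 360)
a = 243*cos(180°) = -243.0000
b = 243*sin(180°) = 0

243 cis(180°) = -243.0000 + 0i


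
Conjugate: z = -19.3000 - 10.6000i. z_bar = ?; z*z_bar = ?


z_bar = -19.3000 + 10.6000i
z*z_bar = (-19.3)^2 + (-10.6)^2 = 372.49 + 112.36 = 484.85

z_bar = -19.3000 + 10.6000i, z*z_bar = 484.85


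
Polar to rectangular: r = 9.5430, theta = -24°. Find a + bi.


a = 9.5430*cos(-24°) = 9.5430*0.91355 = 8.7180
b = 9.5430*sin(-24°) = 9.5430*(-0.40674) = -3.8815

8.7180 - 3.8815i


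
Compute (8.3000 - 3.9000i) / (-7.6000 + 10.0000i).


Conjugate of z2 = -7.6000 - 10.0000i
Numerator: (8.3000 - 3.9000i)(-7.6000 - 10.0000i) = -102.0800 - 53.3600i
Denominator: (-7.6)^2 + 10^2 = 157.76
Result = (-102.0800 - 53.3600i)/157.76

-0.6471 - 0.3382i


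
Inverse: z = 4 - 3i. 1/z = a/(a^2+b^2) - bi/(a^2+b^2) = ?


|z|^2 = 16+9 = 25
1/z = (4 + 3i)/25

1/z = 0.1600 + 0.1200i


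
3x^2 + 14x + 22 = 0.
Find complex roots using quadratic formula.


disc = 14^2 - 4*3*22 = 196 - 264 = -68
sqrt(|disc|) = sqrt(68) = 8.2462
Real part = -14/(2*3) = -2.3333
Imag part = 8.2462/(2*3) = 1.3744

-2.3333 ± 1.3744i


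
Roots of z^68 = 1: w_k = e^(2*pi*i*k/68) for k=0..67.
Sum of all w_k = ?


The sum of all 68th roots of unity is 0.
Geometric series: (1 - w^68)/(1 - w) = (1-1)/(1-w) = 0 since w^68 = 1, w ≠ 1.
Alternatively: coefficient of z^67 in z^68 - 1 is 0.

0


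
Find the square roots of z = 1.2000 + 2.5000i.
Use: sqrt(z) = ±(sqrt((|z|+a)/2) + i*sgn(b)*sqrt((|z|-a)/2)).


|z| = sqrt(1.44+6.25) = 2.7731
sqrt((|z|+a)/2) = sqrt((2.7731+1.2)/2) = sqrt(1.9865) = 1.4094
sqrt((|z|-a)/2) = sqrt((2.7731-1.2)/2) = sqrt(0.7865) = 0.8869

±(1.4094 + 0.8869i) i.e. 1.4094 + 0.8869i and -1.4094 - 0.8869i


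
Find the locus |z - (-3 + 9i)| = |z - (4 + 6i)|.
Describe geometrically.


Equal distances means the locus is the perpendicular bisector of z1 and z2.
Midpoint = ((-3+4)/2, (9+6)/2) = (0.5000, 7.5000)

Perpendicular bisector through (0.5000, 7.5000)


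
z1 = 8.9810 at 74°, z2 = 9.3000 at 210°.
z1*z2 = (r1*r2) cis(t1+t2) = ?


r = 8.9810 * 9.3000 = 83.5233
theta = 74° + 210° = 284° = 284° (mod 360)

83.5233 cis(284°)


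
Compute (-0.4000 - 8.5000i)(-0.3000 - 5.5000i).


Real = -0.4*(-0.3) - (-8.5)*(-5.5) = 0.12 - 46.75 = -46.63
Imag = -0.4*(-5.5) - (0.3)*(-8.5) = 2.2 + 2.55 = 4.75

-46.6300 + 4.7500i


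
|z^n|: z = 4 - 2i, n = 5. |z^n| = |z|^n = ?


|z| = sqrt(16+4) = sqrt(20) = 4.4721
|z^5| = |z|^5 = (sqrt(20))^5 = 20^2 * sqrt(20) = 400*sqrt(20)

|z^5| = 400*sqrt(20) ≈ 1788.8544


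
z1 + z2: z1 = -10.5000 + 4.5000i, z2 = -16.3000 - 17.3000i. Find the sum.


Real: -10.5 - 16.3 = -26.8
Imag: 4.5 - 17.3 = -12.8

-26.8000 - 12.8000i


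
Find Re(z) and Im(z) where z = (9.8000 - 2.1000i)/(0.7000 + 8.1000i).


Multiply by conjugate: (9.8000 - 2.1000i)(0.7000 - 8.1000i) / (0.7^2 + 8.1^2)
Numerator real = 9.8*0.7 - (2.1)*8.1 = -10.15
Numerator imag = -2.1*0.7 - 9.8*8.1 = -80.85
Denominator = 66.1
Re(z) = -10.15/66.1 = -0.1536
Im(z) = -80.85/66.1 = -1.2231

Re(z) = -0.1536, Im(z) = -1.2231


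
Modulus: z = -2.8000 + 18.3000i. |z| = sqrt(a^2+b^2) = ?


|z| = sqrt((-2.8)^2 + 18.3^2) = sqrt(7.84 + 334.89) = sqrt(342.73) = 18.5130

|z| = 18.5130


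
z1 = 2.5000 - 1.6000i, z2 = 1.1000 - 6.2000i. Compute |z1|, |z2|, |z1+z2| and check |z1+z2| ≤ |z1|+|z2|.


|z1| = sqrt(2.5^2 + (-1.6)^2) = sqrt(8.81) = 2.9682
|z2| = sqrt(1.1^2 + (-6.2)^2) = sqrt(39.65) = 6.2968
z1+z2 = 3.6000 - 7.8000i
|z1+z2| = sqrt(73.8) = 8.5907
|z1|+|z2| = 2.9682 + 6.2968 = 9.2650

|z1+z2| = 8.5907 ≤ |z1|+|z2| = 9.2650 (verified)


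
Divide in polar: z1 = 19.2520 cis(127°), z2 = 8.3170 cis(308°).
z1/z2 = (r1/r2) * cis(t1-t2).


r = 19.2520 / 8.3170 = 2.3148
theta = 127° - 308° = -181° = 179° (mod 360)

2.3148 cis(179°)


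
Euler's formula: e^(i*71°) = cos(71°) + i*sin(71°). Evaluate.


cos(71°) = 0.3256
sin(71°) = 0.9455

e^(i*71°) = 0.3256 + 0.9455i


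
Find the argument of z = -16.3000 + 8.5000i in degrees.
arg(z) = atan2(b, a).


Re = -16.3, Im = 8.5
arg = atan2(8.5, -16.3) = 152.4592 degrees

arg(z) = 152.4592 degrees


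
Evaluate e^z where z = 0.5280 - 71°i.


e^0.5280 = 1.69554
cos(-71°) = 0.32557
sin(-71°) = -0.94552
Real = 1.69554*0.32557 = 0.5520
Imag = 1.69554*(-0.94552) = -1.6032

0.5520 - 1.6032i


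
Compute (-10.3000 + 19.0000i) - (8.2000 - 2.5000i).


Real: -10.3 - 8.2 = -18.5
Imag: 19 + 2.5 = 21.5

-18.5000 + 21.5000i


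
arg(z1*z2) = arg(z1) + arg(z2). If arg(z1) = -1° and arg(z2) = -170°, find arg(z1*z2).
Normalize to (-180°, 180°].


arg(z1*z2) = -1° - 170° = -171°
Normalized to (-180°, 180°]: -171°

-171°


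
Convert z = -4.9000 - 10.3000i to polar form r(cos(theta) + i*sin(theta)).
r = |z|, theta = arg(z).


r = sqrt(24.01+106.09) = sqrt(130.1) = 11.4061
theta = atan2(-10.3, -4.9) = -115.4417 degrees

r = 11.4061, theta = -115.4417 degrees


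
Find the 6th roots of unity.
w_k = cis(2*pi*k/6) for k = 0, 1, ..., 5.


The 6th roots of unity are cis(360k/6°) for k=0..5
Angle step = 360/6 = 60°
Primitive root: cis(60°)
Primitive root = 0.5000 + 0.8660i

6 roots at angles: 0°, 60°, 120°, 180°, 240°, 300°


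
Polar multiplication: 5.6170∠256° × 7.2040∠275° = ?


r = 5.6170 * 7.2040 = 40.4649
theta = 256° + 275° = 531° = 171° (mod 360)

40.4649 cis(171°)


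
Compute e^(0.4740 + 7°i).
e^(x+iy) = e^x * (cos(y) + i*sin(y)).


e^0.4740 = 1.6064
cos(7°) = 0.9925
sin(7°) = 0.1219
Real = 1.6064*0.9925 = 1.5944
Imag = 1.6064*0.1219 = 0.1958

1.5944 + 0.1958i


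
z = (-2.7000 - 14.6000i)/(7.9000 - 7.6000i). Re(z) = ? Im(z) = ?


Multiply by conjugate: (-2.7000 - 14.6000i)(7.9000 + 7.6000i) / (7.9^2 + (-7.6)^2)
Numerator real = -2.7*7.9 - (14.6)*(-7.6) = 89.63
Numerator imag = -14.6*7.9 - (-2.7)*(-7.6) = -135.86
Denominator = 120.17
Re(z) = 89.63/120.17 = 0.7459
Im(z) = -135.86/120.17 = -1.1306

Re(z) = 0.7459, Im(z) = -1.1306


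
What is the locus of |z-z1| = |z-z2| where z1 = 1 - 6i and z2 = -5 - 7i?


Equal distances means the locus is the perpendicular bisector of z1 and z2.
Midpoint = ((1+(-5))/2, (-6+(-7))/2) = (-2.0000, -6.5000)

Perpendicular bisector through (-2.0000, -6.5000)


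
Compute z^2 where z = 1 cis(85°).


r^2 = 1^2 = 1
n*theta = 2*85° = 170° = 170° (mod 360)
a = 1*cos(170°) = -0.9848
b = 1*sin(170°) = 0.1736

1 cis(170°) = -0.9848 + 0.1736i


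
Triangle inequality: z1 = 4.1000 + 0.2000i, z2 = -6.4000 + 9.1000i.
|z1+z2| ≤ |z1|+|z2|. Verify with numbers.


|z1| = sqrt(4.1^2 + 0.2^2) = sqrt(16.85) = 4.1049
|z2| = sqrt((-6.4)^2 + 9.1^2) = sqrt(123.77) = 11.1252
z1+z2 = -2.3000 + 9.3000i
|z1+z2| = sqrt(91.78) = 9.5802
|z1|+|z2| = 4.1049 + 11.1252 = 15.2301

|z1+z2| = 9.5802 ≤ |z1|+|z2| = 15.2301 (verified)


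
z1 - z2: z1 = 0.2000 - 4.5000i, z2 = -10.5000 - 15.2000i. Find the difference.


Real: 0.2 + 10.5 = 10.7
Imag: -4.5 + 15.2 = 10.7

10.7000 + 10.7000i


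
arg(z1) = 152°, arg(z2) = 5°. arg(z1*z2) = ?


arg(z1*z2) = 152° + 5° = 157°
Normalized to (-180°, 180°]: 157°

157°


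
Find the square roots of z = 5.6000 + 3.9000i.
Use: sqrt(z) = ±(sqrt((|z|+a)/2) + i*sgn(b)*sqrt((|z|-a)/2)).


|z| = sqrt(31.36+15.21) = 6.8242
sqrt((|z|+a)/2) = sqrt((6.8242+5.6)/2) = sqrt(6.2121) = 2.4924
sqrt((|z|-a)/2) = sqrt((6.8242-5.6)/2) = sqrt(0.6121) = 0.7824

±(2.4924 + 0.7824i) i.e. 2.4924 + 0.7824i and -2.4924 - 0.7824i


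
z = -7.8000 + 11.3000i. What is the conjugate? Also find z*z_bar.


z_bar = -7.8000 - 11.3000i
z*z_bar = (-7.8)^2 + 11.3^2 = 60.84 + 127.69 = 188.53

z_bar = -7.8000 - 11.3000i, z*z_bar = 188.53


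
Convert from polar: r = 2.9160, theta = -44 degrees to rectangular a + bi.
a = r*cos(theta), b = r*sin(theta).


a = 2.9160*cos(-44°) = 2.9160*0.71934 = 2.0976
b = 2.9160*sin(-44°) = 2.9160*(-0.69466) = -2.0256

2.0976 - 2.0256i


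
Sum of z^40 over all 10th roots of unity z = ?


The roots are w_k = w^k with w = e^(2*pi*i/10), and (w^k)^40 = (w^40)^k.
So S = 1 + u + u^2 + ... + u^(9) with u = w^40.
40 = 4*10 + 0, so 40 is a multiple of 10 and u = (w^10)^4 = 1.
Every one of the 10 terms equals 1: S = 10

S = 10


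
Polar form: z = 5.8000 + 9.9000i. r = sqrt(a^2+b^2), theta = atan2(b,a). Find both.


r = sqrt(33.64+98.01) = sqrt(131.65) = 11.4739
theta = atan2(9.9, 5.8) = 59.6357 degrees

r = 11.4739, theta = 59.6357 degrees


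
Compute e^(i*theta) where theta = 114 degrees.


cos(114°) = -0.4067
sin(114°) = 0.9135

e^(i*114°) = -0.4067 + 0.9135i


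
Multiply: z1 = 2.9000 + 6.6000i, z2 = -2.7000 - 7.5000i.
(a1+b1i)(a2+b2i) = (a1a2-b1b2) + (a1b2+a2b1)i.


Real = 2.9*(-2.7) - 6.6*(-7.5) = -7.83 - (-49.5) = 41.67
Imag = 2.9*(-7.5) - (2.7)*6.6 = -21.75 - (17.82) = -39.57

41.6700 - 39.5700i


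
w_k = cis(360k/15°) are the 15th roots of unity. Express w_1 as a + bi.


Angle = 360*1/15 = 24°
a = cos(24°) = 0.9135
b = sin(24°) = 0.4067

0.9135 + 0.4067i


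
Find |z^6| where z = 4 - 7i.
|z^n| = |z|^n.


|z| = sqrt(16+49) = sqrt(65) = 8.0623
|z^6| = |z|^6 = (sqrt(65))^6 = 65^3 = 274625

|z^6| = 274625


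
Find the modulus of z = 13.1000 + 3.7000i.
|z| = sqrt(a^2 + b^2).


|z| = sqrt(13.1^2 + 3.7^2) = sqrt(171.61 + 13.69) = sqrt(185.3) = 13.6125

|z| = 13.6125


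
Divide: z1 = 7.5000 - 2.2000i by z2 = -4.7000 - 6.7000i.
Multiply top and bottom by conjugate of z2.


Conjugate of z2 = -4.7000 + 6.7000i
Numerator: (7.5000 - 2.2000i)(-4.7000 + 6.7000i) = -20.5100 + 60.5900i
Denominator: (-4.7)^2 + (-6.7)^2 = 66.98
Result = (-20.5100 + 60.5900i)/66.98

-0.3062 + 0.9046i


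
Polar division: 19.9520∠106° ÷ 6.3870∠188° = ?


r = 19.9520 / 6.3870 = 3.1238
theta = 106° - 188° = -82° = 278° (mod 360)

3.1238 cis(278°)


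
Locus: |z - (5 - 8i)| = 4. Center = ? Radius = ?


|z - z0| = r is a circle with center z0 and radius r.
Center = (5, -8), radius = 4

Circle with center (5, -8) and radius 4


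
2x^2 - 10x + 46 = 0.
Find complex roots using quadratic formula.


disc = (-10)^2 - 4*2*46 = 100 - 368 = -268
sqrt(|disc|) = sqrt(268) = 16.3707
Real part = 10/(2*2) = 2.5000
Imag part = 16.3707/(2*2) = 4.0927

2.5000 ± 4.0927i


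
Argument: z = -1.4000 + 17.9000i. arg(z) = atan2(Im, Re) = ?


Re = -1.4, Im = 17.9
arg = atan2(17.9, -1.4) = 94.4721 degrees

arg(z) = 94.4721 degrees


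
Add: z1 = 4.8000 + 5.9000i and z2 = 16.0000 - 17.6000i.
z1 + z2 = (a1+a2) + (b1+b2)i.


Real: 4.8 + 16 = 20.8
Imag: 5.9 - 17.6 = -11.7

20.8000 - 11.7000i


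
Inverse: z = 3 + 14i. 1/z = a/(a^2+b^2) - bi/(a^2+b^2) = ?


|z|^2 = 9+196 = 205
1/z = (3 - 14i)/205

1/z = 0.0146 - 0.0683i


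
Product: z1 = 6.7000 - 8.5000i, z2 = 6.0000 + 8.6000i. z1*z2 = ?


Real = 6.7*6 - (-8.5)*8.6 = 40.2 - (-73.1) = 113.3
Imag = 6.7*8.6 + 6*(-8.5) = 57.62 - (51) = 6.62

113.3000 + 6.6200i


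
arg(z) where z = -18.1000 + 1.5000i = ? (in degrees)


Re = -18.1, Im = 1.5
arg = atan2(1.5, -18.1) = 175.2626 degrees

arg(z) = 175.2626 degrees


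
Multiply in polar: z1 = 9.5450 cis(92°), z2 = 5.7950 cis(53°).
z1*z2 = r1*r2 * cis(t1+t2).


r = 9.5450 * 5.7950 = 55.3133
theta = 92° + 53° = 145° = 145° (mod 360)

55.3133 cis(145°)


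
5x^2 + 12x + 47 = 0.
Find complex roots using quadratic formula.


disc = 12^2 - 4*5*47 = 144 - 940 = -796
sqrt(|disc|) = sqrt(796) = 28.2135
Real part = -12/(2*5) = -1.2000
Imag part = 28.2135/(2*5) = 2.8213

-1.2000 ± 2.8213i


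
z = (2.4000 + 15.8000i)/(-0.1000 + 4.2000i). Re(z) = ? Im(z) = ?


Multiply by conjugate: (2.4000 + 15.8000i)(-0.1000 - 4.2000i) / ((-0.1)^2 + 4.2^2)
Numerator real = 2.4*(-0.1) + 15.8*4.2 = 66.12
Numerator imag = 15.8*(-0.1) - 2.4*4.2 = -11.66
Denominator = 17.65
Re(z) = 66.12/17.65 = 3.7462
Im(z) = -11.66/17.65 = -0.6606

Re(z) = 3.7462, Im(z) = -0.6606


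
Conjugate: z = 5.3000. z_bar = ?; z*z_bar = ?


z_bar = 5.3000
z*z_bar = 5.3^2 + 0^2 = 28.09 + 0 = 28.09

z_bar = 5.3000, z*z_bar = 28.09


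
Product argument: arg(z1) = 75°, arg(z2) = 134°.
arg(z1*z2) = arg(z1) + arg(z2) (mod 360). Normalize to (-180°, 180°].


arg(z1*z2) = 75° + 134° = 209°
Normalized to (-180°, 180°]: -151°

-151°


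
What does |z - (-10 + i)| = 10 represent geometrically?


|z - z0| = r is a circle with center z0 and radius r.
Center = (-10, 1), radius = 10

Circle with center (-10, 1) and radius 10


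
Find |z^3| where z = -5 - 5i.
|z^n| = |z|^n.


|z| = sqrt(25+25) = sqrt(50) = 7.0711
|z^3| = |z|^3 = (sqrt(50))^3 = 50*sqrt(50)

|z^3| = 50*sqrt(50) ≈ 353.5534


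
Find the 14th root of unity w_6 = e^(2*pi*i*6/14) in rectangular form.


Angle = 360*6/14 = 154.2857°
a = cos(154.2857°) = -0.9010
b = sin(154.2857°) = 0.4339

-0.9010 + 0.4339i


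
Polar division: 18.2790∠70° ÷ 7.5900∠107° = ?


r = 18.2790 / 7.5900 = 2.4083
theta = 70° - 107° = -37° = 323° (mod 360)

2.4083 cis(323°)


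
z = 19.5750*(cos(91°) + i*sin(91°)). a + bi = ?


a = 19.5750*cos(91°) = 19.5750*(-0.01745) = -0.3416
b = 19.5750*sin(91°) = 19.5750*0.999848 = 19.5720

-0.3416 + 19.5720i


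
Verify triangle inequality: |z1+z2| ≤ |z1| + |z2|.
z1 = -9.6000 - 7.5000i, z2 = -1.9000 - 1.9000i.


|z1| = sqrt((-9.6)^2 + (-7.5)^2) = sqrt(148.41) = 12.1824
|z2| = sqrt((-1.9)^2 + (-1.9)^2) = sqrt(7.22) = 2.6870
z1+z2 = -11.5000 - 9.4000i
|z1+z2| = sqrt(220.61) = 14.8529
|z1|+|z2| = 12.1824 + 2.6870 = 14.8694

|z1+z2| = 14.8529 ≤ |z1|+|z2| = 14.8694 (verified)


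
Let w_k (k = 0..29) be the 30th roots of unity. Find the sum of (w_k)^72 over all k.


The roots are w_k = w^k with w = e^(2*pi*i/30), and (w^k)^72 = (w^72)^k.
So S = 1 + u + u^2 + ... + u^(29) with u = w^72.
72 = 2*30 + 12, so 72 is not a multiple of 30: u = (w^30)^2 * w^12 = w^12 ≠ 1 (w is a primitive 30th root), while u^30 = (w^30)^72 = 1.
Geometric series: S = (1 - u^30)/(1 - u) = (1 - 1)/(1 - u) = 0

S = 0


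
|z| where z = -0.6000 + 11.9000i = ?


|z| = sqrt((-0.6)^2 + 11.9^2) = sqrt(0.36 + 141.61) = sqrt(141.97) = 11.9151

|z| = 11.9151


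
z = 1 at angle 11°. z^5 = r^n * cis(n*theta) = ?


r^5 = 1^5 = 1
n*theta = 5*11° = 55° = 55° (mod 360)
a = 1*cos(55°) = 0.5736
b = 1*sin(55°) = 0.8192

1 cis(55°) = 0.5736 + 0.8192i


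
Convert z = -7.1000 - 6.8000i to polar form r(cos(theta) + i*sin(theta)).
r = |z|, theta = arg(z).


r = sqrt(50.41+46.24) = sqrt(96.65) = 9.8311
theta = atan2(-6.8, -7.1) = -136.2364 degrees

r = 9.8311, theta = -136.2364 degrees


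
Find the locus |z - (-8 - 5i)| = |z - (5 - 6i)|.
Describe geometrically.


Equal distances means the locus is the perpendicular bisector of z1 and z2.
Midpoint = ((-8+5)/2, (-5+(-6))/2) = (-1.5000, -5.5000)

Perpendicular bisector through (-1.5000, -5.5000)


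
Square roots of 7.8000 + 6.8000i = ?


|z| = sqrt(60.84+46.24) = 10.3479
sqrt((|z|+a)/2) = sqrt((10.3479+7.8)/2) = sqrt(9.0740) = 3.0123
sqrt((|z|-a)/2) = sqrt((10.3479-7.8)/2) = sqrt(1.2740) = 1.1287

±(3.0123 + 1.1287i) i.e. 3.0123 + 1.1287i and -3.0123 - 1.1287i


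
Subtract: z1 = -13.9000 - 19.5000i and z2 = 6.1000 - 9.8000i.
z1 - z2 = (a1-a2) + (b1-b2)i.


Real: -13.9 - 6.1 = -20
Imag: -19.5 + 9.8 = -9.7

-20.0000 - 9.7000i


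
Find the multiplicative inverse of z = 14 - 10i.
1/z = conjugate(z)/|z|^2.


|z|^2 = 196+100 = 296
1/z = (14 + 10i)/296

1/z = 0.0473 + 0.0338i
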